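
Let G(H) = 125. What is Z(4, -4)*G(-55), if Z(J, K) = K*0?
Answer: 0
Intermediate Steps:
Z(J, K) = 0
Z(4, -4)*G(-55) = 0*125 = 0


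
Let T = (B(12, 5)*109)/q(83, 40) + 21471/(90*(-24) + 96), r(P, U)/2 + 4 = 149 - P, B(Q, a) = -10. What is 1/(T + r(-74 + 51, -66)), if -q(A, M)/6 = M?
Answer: 2064/681407 ≈ 0.0030290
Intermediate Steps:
q(A, M) = -6*M
r(P, U) = 290 - 2*P (r(P, U) = -8 + 2*(149 - P) = -8 + (298 - 2*P) = 290 - 2*P)
T = -12097/2064 (T = (-10*109)/((-6*40)) + 21471/(90*(-24) + 96) = -1090/(-240) + 21471/(-2160 + 96) = -1090*(-1/240) + 21471/(-2064) = 109/24 + 21471*(-1/2064) = 109/24 - 7157/688 = -12097/2064 ≈ -5.8609)
1/(T + r(-74 + 51, -66)) = 1/(-12097/2064 + (290 - 2*(-74 + 51))) = 1/(-12097/2064 + (290 - 2*(-23))) = 1/(-12097/2064 + (290 + 46)) = 1/(-12097/2064 + 336) = 1/(681407/2064) = 2064/681407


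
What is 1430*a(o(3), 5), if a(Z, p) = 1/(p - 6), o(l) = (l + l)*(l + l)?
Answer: -1430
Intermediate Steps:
o(l) = 4*l**2 (o(l) = (2*l)*(2*l) = 4*l**2)
a(Z, p) = 1/(-6 + p)
1430*a(o(3), 5) = 1430/(-6 + 5) = 1430/(-1) = 1430*(-1) = -1430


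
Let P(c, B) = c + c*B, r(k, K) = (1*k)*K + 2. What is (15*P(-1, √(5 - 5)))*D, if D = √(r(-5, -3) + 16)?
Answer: -15*√33 ≈ -86.168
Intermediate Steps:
r(k, K) = 2 + K*k (r(k, K) = k*K + 2 = K*k + 2 = 2 + K*k)
P(c, B) = c + B*c
D = √33 (D = √((2 - 3*(-5)) + 16) = √((2 + 15) + 16) = √(17 + 16) = √33 ≈ 5.7446)
(15*P(-1, √(5 - 5)))*D = (15*(-(1 + √(5 - 5))))*√33 = (15*(-(1 + √0)))*√33 = (15*(-(1 + 0)))*√33 = (15*(-1*1))*√33 = (15*(-1))*√33 = -15*√33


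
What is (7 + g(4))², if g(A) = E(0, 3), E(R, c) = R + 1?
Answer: 64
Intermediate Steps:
E(R, c) = 1 + R
g(A) = 1 (g(A) = 1 + 0 = 1)
(7 + g(4))² = (7 + 1)² = 8² = 64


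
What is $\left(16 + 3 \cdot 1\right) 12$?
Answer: $228$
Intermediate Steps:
$\left(16 + 3 \cdot 1\right) 12 = \left(16 + 3\right) 12 = 19 \cdot 12 = 228$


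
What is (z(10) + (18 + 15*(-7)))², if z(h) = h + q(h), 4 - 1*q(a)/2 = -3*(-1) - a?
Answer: 3025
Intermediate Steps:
q(a) = 2 + 2*a (q(a) = 8 - 2*(-3*(-1) - a) = 8 - 2*(3 - a) = 8 + (-6 + 2*a) = 2 + 2*a)
z(h) = 2 + 3*h (z(h) = h + (2 + 2*h) = 2 + 3*h)
(z(10) + (18 + 15*(-7)))² = ((2 + 3*10) + (18 + 15*(-7)))² = ((2 + 30) + (18 - 105))² = (32 - 87)² = (-55)² = 3025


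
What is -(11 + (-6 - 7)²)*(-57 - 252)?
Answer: 55620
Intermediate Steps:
-(11 + (-6 - 7)²)*(-57 - 252) = -(11 + (-13)²)*(-309) = -(11 + 169)*(-309) = -180*(-309) = -1*(-55620) = 55620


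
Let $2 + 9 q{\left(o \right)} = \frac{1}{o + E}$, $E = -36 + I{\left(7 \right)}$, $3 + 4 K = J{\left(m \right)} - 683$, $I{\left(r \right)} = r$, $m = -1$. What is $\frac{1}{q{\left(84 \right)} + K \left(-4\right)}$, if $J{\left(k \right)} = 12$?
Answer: $\frac{495}{333521} \approx 0.0014842$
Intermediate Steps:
$K = - \frac{337}{2}$ ($K = - \frac{3}{4} + \frac{12 - 683}{4} = - \frac{3}{4} + \frac{1}{4} \left(-671\right) = - \frac{3}{4} - \frac{671}{4} = - \frac{337}{2} \approx -168.5$)
$E = -29$ ($E = -36 + 7 = -29$)
$q{\left(o \right)} = - \frac{2}{9} + \frac{1}{9 \left(-29 + o\right)}$ ($q{\left(o \right)} = - \frac{2}{9} + \frac{1}{9 \left(o - 29\right)} = - \frac{2}{9} + \frac{1}{9 \left(-29 + o\right)}$)
$\frac{1}{q{\left(84 \right)} + K \left(-4\right)} = \frac{1}{\frac{59 - 168}{9 \left(-29 + 84\right)} - -674} = \frac{1}{\frac{59 - 168}{9 \cdot 55} + 674} = \frac{1}{\frac{1}{9} \cdot \frac{1}{55} \left(-109\right) + 674} = \frac{1}{- \frac{109}{495} + 674} = \frac{1}{\frac{333521}{495}} = \frac{495}{333521}$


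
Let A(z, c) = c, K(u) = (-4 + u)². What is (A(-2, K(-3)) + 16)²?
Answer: 4225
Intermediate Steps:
(A(-2, K(-3)) + 16)² = ((-4 - 3)² + 16)² = ((-7)² + 16)² = (49 + 16)² = 65² = 4225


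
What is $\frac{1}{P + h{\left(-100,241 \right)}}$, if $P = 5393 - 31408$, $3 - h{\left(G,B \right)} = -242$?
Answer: $- \frac{1}{25770} \approx -3.8805 \cdot 10^{-5}$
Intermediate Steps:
$h{\left(G,B \right)} = 245$ ($h{\left(G,B \right)} = 3 - -242 = 3 + 242 = 245$)
$P = -26015$ ($P = 5393 - 31408 = -26015$)
$\frac{1}{P + h{\left(-100,241 \right)}} = \frac{1}{-26015 + 245} = \frac{1}{-25770} = - \frac{1}{25770}$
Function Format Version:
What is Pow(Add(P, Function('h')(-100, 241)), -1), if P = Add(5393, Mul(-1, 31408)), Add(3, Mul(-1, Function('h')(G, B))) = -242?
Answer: Rational(-1, 25770) ≈ -3.8805e-5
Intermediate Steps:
Function('h')(G, B) = 245 (Function('h')(G, B) = Add(3, Mul(-1, -242)) = Add(3, 242) = 245)
P = -26015 (P = Add(5393, -31408) = -26015)
Pow(Add(P, Function('h')(-100, 241)), -1) = Pow(Add(-26015, 245), -1) = Pow(-25770, -1) = Rational(-1, 25770)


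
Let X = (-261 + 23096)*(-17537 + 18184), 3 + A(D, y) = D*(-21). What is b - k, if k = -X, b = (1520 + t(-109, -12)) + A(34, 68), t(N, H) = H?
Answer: 14775036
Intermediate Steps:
A(D, y) = -3 - 21*D (A(D, y) = -3 + D*(-21) = -3 - 21*D)
X = 14774245 (X = 22835*647 = 14774245)
b = 791 (b = (1520 - 12) + (-3 - 21*34) = 1508 + (-3 - 714) = 1508 - 717 = 791)
k = -14774245 (k = -1*14774245 = -14774245)
b - k = 791 - 1*(-14774245) = 791 + 14774245 = 14775036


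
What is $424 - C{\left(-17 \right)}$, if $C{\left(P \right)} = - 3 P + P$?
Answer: $390$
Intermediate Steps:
$C{\left(P \right)} = - 2 P$
$424 - C{\left(-17 \right)} = 424 - \left(-2\right) \left(-17\right) = 424 - 34 = 390$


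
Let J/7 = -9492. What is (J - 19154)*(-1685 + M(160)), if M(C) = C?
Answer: 130536950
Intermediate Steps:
J = -66444 (J = 7*(-9492) = -66444)
(J - 19154)*(-1685 + M(160)) = (-66444 - 19154)*(-1685 + 160) = -85598*(-1525) = 130536950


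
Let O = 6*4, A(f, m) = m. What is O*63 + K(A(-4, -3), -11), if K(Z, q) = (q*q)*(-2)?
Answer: 1270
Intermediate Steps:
K(Z, q) = -2*q**2 (K(Z, q) = q**2*(-2) = -2*q**2)
O = 24
O*63 + K(A(-4, -3), -11) = 24*63 - 2*(-11)**2 = 1512 - 2*121 = 1512 - 242 = 1270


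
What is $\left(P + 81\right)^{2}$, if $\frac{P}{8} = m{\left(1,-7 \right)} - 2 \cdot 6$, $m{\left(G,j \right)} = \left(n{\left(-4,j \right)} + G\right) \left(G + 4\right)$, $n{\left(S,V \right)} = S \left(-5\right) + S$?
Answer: $442225$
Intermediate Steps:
$n{\left(S,V \right)} = - 4 S$ ($n{\left(S,V \right)} = - 5 S + S = - 4 S$)
$m{\left(G,j \right)} = \left(4 + G\right) \left(16 + G\right)$ ($m{\left(G,j \right)} = \left(\left(-4\right) \left(-4\right) + G\right) \left(G + 4\right) = \left(16 + G\right) \left(4 + G\right) = \left(4 + G\right) \left(16 + G\right)$)
$P = 584$ ($P = 8 \left(\left(64 + 1^{2} + 20 \cdot 1\right) - 2 \cdot 6\right) = 8 \left(\left(64 + 1 + 20\right) - 12\right) = 8 \left(85 - 12\right) = 8 \cdot 73 = 584$)
$\left(P + 81\right)^{2} = \left(584 + 81\right)^{2} = 665^{2} = 442225$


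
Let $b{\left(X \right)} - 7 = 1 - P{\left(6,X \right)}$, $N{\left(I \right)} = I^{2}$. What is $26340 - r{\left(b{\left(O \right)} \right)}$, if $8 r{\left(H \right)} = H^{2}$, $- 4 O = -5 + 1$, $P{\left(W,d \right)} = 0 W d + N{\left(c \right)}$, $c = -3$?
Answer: $\frac{210719}{8} \approx 26340.0$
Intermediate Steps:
$P{\left(W,d \right)} = 9$ ($P{\left(W,d \right)} = 0 W d + \left(-3\right)^{2} = 0 d + 9 = 0 + 9 = 9$)
$O = 1$ ($O = - \frac{-5 + 1}{4} = \left(- \frac{1}{4}\right) \left(-4\right) = 1$)
$b{\left(X \right)} = -1$ ($b{\left(X \right)} = 7 + \left(1 - 9\right) = 7 - 8 = -1$)
$r{\left(H \right)} = \frac{H^{2}}{8}$
$26340 - r{\left(b{\left(O \right)} \right)} = 26340 - \frac{\left(-1\right)^{2}}{8} = 26340 - \frac{1}{8} \cdot 1 = 26340 - \frac{1}{8} = \frac{210719}{8}$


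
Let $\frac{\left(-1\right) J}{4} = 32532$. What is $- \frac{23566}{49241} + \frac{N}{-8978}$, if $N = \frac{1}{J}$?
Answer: $- \frac{27531902860903}{57527727709344} \approx -0.47858$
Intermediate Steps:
$J = -130128$ ($J = \left(-4\right) 32532 = -130128$)
$N = - \frac{1}{130128}$ ($N = \frac{1}{-130128} = - \frac{1}{130128} \approx -7.6847 \cdot 10^{-6}$)
$- \frac{23566}{49241} + \frac{N}{-8978} = - \frac{23566}{49241} - \frac{1}{130128 \left(-8978\right)} = \left(-23566\right) \frac{1}{49241} - - \frac{1}{1168289184} = - \frac{23566}{49241} + \frac{1}{1168289184} = - \frac{27531902860903}{57527727709344}$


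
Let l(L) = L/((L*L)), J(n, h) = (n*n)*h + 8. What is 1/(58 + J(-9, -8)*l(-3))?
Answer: 3/814 ≈ 0.0036855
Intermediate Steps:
J(n, h) = 8 + h*n**2 (J(n, h) = n**2*h + 8 = h*n**2 + 8 = 8 + h*n**2)
l(L) = 1/L (l(L) = L/(L**2) = L/L**2 = 1/L)
1/(58 + J(-9, -8)*l(-3)) = 1/(58 + (8 - 8*(-9)**2)/(-3)) = 1/(58 + (8 - 8*81)*(-1/3)) = 1/(58 + (8 - 648)*(-1/3)) = 1/(58 - 640*(-1/3)) = 1/(58 + 640/3) = 1/(814/3) = 3/814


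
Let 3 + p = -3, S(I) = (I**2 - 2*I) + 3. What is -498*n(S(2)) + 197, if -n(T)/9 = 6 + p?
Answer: 197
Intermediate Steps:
S(I) = 3 + I**2 - 2*I
p = -6 (p = -3 - 3 = -6)
n(T) = 0 (n(T) = -9*(6 - 6) = -9*0 = 0)
-498*n(S(2)) + 197 = -498*0 + 197 = 0 + 197 = 197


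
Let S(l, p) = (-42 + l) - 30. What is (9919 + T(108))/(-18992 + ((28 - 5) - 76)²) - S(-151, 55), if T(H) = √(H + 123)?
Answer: 3598890/16183 - √231/16183 ≈ 222.39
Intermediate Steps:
T(H) = √(123 + H)
S(l, p) = -72 + l
(9919 + T(108))/(-18992 + ((28 - 5) - 76)²) - S(-151, 55) = (9919 + √(123 + 108))/(-18992 + ((28 - 5) - 76)²) - (-72 - 151) = (9919 + √231)/(-18992 + (23 - 76)²) - 1*(-223) = (9919 + √231)/(-18992 + (-53)²) + 223 = (9919 + √231)/(-18992 + 2809) + 223 = (9919 + √231)/(-16183) + 223 = (9919 + √231)*(-1/16183) + 223 = (-9919/16183 - √231/16183) + 223 = 3598890/16183 - √231/16183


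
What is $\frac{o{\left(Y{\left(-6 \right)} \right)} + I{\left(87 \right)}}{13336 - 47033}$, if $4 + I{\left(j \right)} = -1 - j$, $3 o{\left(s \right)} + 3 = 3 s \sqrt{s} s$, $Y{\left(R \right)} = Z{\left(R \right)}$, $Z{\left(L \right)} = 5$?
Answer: $\frac{3}{1087} - \frac{25 \sqrt{5}}{33697} \approx 0.0011009$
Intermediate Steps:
$Y{\left(R \right)} = 5$
$o{\left(s \right)} = -1 + s^{\frac{5}{2}}$ ($o{\left(s \right)} = -1 + \frac{3 s \sqrt{s} s}{3} = -1 + \frac{3 s^{\frac{3}{2}} s}{3} = -1 + \frac{3 s^{\frac{5}{2}}}{3} = -1 + s^{\frac{5}{2}}$)
$I{\left(j \right)} = -5 - j$ ($I{\left(j \right)} = -4 - \left(1 + j\right) = -5 - j$)
$\frac{o{\left(Y{\left(-6 \right)} \right)} + I{\left(87 \right)}}{13336 - 47033} = \frac{\left(-1 + 5^{\frac{5}{2}}\right) - 92}{13336 - 47033} = \frac{\left(-1 + 25 \sqrt{5}\right) - 92}{-33697} = \left(\left(-1 + 25 \sqrt{5}\right) - 92\right) \left(- \frac{1}{33697}\right) = \left(-93 + 25 \sqrt{5}\right) \left(- \frac{1}{33697}\right) = \frac{3}{1087} - \frac{25 \sqrt{5}}{33697}$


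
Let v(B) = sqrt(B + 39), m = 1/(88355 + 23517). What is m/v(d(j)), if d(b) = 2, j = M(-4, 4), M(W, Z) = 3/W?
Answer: sqrt(41)/4586752 ≈ 1.3960e-6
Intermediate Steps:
j = -3/4 (j = 3/(-4) = 3*(-1/4) = -3/4 ≈ -0.75000)
m = 1/111872 ≈ 8.9388e-6
v(B) = sqrt(39 + B)
m/v(d(j)) = 1/(111872*(sqrt(39 + 2))) = 1/(111872*(sqrt(41))) = (sqrt(41)/41)/111872 = sqrt(41)/4586752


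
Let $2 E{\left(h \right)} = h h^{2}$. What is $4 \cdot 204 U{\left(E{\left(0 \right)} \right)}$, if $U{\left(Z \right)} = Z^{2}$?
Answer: $0$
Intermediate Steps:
$E{\left(h \right)} = \frac{h^{3}}{2}$ ($E{\left(h \right)} = \frac{h h^{2}}{2} = \frac{h^{3}}{2}$)
$4 \cdot 204 U{\left(E{\left(0 \right)} \right)} = 4 \cdot 204 \left(\frac{0^{3}}{2}\right)^{2} = 816 \left(\frac{1}{2} \cdot 0\right)^{2} = 816 \cdot 0^{2} = 816 \cdot 0 = 0$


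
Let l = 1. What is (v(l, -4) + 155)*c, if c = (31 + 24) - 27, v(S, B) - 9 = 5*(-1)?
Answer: 4452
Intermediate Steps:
v(S, B) = 4 (v(S, B) = 9 + 5*(-1) = 9 - 5 = 4)
c = 28 (c = 55 - 27 = 28)
(v(l, -4) + 155)*c = (4 + 155)*28 = 159*28 = 4452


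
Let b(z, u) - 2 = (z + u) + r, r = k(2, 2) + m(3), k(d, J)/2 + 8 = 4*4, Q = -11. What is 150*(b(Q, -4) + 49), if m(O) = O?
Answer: 8250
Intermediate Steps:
k(d, J) = 16 (k(d, J) = -16 + 2*(4*4) = -16 + 2*16 = -16 + 32 = 16)
r = 19 (r = 16 + 3 = 19)
b(z, u) = 21 + u + z (b(z, u) = 2 + ((z + u) + 19) = 2 + ((u + z) + 19) = 2 + (19 + u + z) = 21 + u + z)
150*(b(Q, -4) + 49) = 150*((21 - 4 - 11) + 49) = 150*(6 + 49) = 150*55 = 8250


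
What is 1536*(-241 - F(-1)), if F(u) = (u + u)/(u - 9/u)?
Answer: -369792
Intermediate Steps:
F(u) = 2*u/(u - 9/u) (F(u) = (2*u)/(u - 9/u) = 2*u/(u - 9/u))
1536*(-241 - F(-1)) = 1536*(-241 - 2*(-1)²/(-9 + (-1)²)) = 1536*(-241 - 2/(-9 + 1)) = 1536*(-241 - 2/(-8)) = 1536*(-241 - 2*(-1)/8) = 1536*(-241 - 1*(-¼)) = 1536*(-241 + ¼) = 1536*(-963/4) = -369792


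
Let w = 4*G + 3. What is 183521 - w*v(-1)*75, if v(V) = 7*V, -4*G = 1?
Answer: 184571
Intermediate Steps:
G = -1/4 (G = -1/4*1 = -1/4 ≈ -0.25000)
w = 2 (w = 4*(-1/4) + 3 = -1 + 3 = 2)
183521 - w*v(-1)*75 = 183521 - 2*(7*(-1))*75 = 183521 - 2*(-7)*75 = 183521 - (-14)*75 = 183521 - 1*(-1050) = 183521 + 1050 = 184571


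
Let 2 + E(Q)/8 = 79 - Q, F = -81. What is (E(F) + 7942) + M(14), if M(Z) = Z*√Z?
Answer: 9206 + 14*√14 ≈ 9258.4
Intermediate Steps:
E(Q) = 616 - 8*Q (E(Q) = -16 + 8*(79 - Q) = -16 + (632 - 8*Q) = 616 - 8*Q)
M(Z) = Z^(3/2)
(E(F) + 7942) + M(14) = ((616 - 8*(-81)) + 7942) + 14^(3/2) = ((616 + 648) + 7942) + 14*√14 = (1264 + 7942) + 14*√14 = 9206 + 14*√14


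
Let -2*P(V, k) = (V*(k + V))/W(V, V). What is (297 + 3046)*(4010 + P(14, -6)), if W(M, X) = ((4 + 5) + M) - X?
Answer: 120461662/9 ≈ 1.3385e+7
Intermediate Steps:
W(M, X) = 9 + M - X (W(M, X) = (9 + M) - X = 9 + M - X)
P(V, k) = -V*(V + k)/18 (P(V, k) = -V*(k + V)/(2*(9 + V - V)) = -V*(V + k)/(2*9) = -V*(V + k)/18)
(297 + 3046)*(4010 + P(14, -6)) = (297 + 3046)*(4010 - 1/18*14*(14 - 6)) = 3343*(4010 - 1/18*14*8) = 3343*(4010 - 56/9) = 3343*(36034/9) = 120461662/9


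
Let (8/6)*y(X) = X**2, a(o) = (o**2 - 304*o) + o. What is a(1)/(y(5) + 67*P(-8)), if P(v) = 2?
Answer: -1208/611 ≈ -1.9771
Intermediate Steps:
a(o) = o**2 - 303*o
y(X) = 3*X**2/4
a(1)/(y(5) + 67*P(-8)) = (1*(-303 + 1))/((3/4)*5**2 + 67*2) = (1*(-302))/((3/4)*25 + 134) = -302/(75/4 + 134) = -302/611/4 = -302*4/611 = -1208/611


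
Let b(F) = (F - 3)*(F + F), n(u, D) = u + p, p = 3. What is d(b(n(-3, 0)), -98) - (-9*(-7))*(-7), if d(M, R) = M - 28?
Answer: 413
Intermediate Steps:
n(u, D) = 3 + u (n(u, D) = u + 3 = 3 + u)
b(F) = 2*F*(-3 + F) (b(F) = (-3 + F)*(2*F) = 2*F*(-3 + F))
d(M, R) = -28 + M
d(b(n(-3, 0)), -98) - (-9*(-7))*(-7) = (-28 + 2*(3 - 3)*(-3 + (3 - 3))) - (-9*(-7))*(-7) = (-28 + 2*0*(-3 + 0)) - 63*(-7) = (-28 + 2*0*(-3)) - 1*(-441) = (-28 + 0) + 441 = -28 + 441 = 413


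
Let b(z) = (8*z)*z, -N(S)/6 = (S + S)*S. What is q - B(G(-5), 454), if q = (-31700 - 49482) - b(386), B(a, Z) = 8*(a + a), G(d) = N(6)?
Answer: -1266238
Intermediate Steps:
N(S) = -12*S² (N(S) = -6*(S + S)*S = -6*2*S*S = -12*S²)
b(z) = 8*z²
G(d) = -432 (G(d) = -12*6² = -12*36 = -432)
B(a, Z) = 16*a (B(a, Z) = 8*(2*a) = 16*a)
q = -1273150 (q = (-31700 - 49482) - 8*386² = -81182 - 8*148996 = -81182 - 1*1191968 = -81182 - 1191968 = -1273150)
q - B(G(-5), 454) = -1273150 - 16*(-432) = -1273150 - 1*(-6912) = -1273150 + 6912 = -1266238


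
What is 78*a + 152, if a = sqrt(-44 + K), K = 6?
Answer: 152 + 78*I*sqrt(38) ≈ 152.0 + 480.82*I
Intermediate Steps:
a = I*sqrt(38) (a = sqrt(-44 + 6) = sqrt(-38) = I*sqrt(38) ≈ 6.1644*I)
78*a + 152 = 78*(I*sqrt(38)) + 152 = 78*I*sqrt(38) + 152 = 152 + 78*I*sqrt(38)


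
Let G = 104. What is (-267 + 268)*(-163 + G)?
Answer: -59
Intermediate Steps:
(-267 + 268)*(-163 + G) = (-267 + 268)*(-163 + 104) = 1*(-59) = -59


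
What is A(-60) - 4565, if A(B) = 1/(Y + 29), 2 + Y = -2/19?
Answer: -2332696/511 ≈ -4565.0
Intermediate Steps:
Y = -40/19 (Y = -2 - 2/19 = -40/19 ≈ -2.1053)
A(B) = 19/511 (A(B) = 1/(-40/19 + 29) = 1/(511/19) = 19/511)
A(-60) - 4565 = 19/511 - 4565 = -2332696/511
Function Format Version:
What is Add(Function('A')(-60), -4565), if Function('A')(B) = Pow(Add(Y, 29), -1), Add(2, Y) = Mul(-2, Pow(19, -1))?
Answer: Rational(-2332696, 511) ≈ -4565.0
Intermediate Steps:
Y = Rational(-40, 19) (Y = Add(-2, Mul(-2, Pow(19, -1))) = Add(-2, Mul(-2, Rational(1, 19))) = Add(-2, Rational(-2, 19)) = Rational(-40, 19) ≈ -2.1053)
Function('A')(B) = Rational(19, 511) (Function('A')(B) = Pow(Add(Rational(-40, 19), 29), -1) = Pow(Rational(511, 19), -1) = Rational(19, 511))
Add(Function('A')(-60), -4565) = Add(Rational(19, 511), -4565) = Rational(-2332696, 511)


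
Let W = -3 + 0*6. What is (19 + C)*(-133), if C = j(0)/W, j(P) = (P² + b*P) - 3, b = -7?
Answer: -2660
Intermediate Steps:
W = -3 (W = -3 + 0 = -3)
j(P) = -3 + P² - 7*P (j(P) = (P² - 7*P) - 3 = -3 + P² - 7*P)
C = 1 (C = (-3 + 0² - 7*0)/(-3) = (-3 + 0 + 0)*(-⅓) = -3*(-⅓) = 1)
(19 + C)*(-133) = (19 + 1)*(-133) = 20*(-133) = -2660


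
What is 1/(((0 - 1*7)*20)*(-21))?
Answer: 1/2940 ≈ 0.00034014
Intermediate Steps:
1/(((0 - 1*7)*20)*(-21)) = 1/(((0 - 7)*20)*(-21)) = 1/(-7*20*(-21)) = 1/(-140*(-21)) = 1/2940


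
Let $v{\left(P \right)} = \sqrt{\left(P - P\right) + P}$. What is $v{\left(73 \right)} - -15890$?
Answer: $15890 + \sqrt{73} \approx 15899.0$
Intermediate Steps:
$v{\left(P \right)} = \sqrt{P}$ ($v{\left(P \right)} = \sqrt{0 + P} = \sqrt{P}$)
$v{\left(73 \right)} - -15890 = \sqrt{73} - -15890 = \sqrt{73} + 15890 = 15890 + \sqrt{73}$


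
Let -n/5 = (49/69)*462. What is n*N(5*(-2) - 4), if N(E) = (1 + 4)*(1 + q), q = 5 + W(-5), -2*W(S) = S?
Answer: -1603525/23 ≈ -69719.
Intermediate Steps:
W(S) = -S/2
q = 15/2 (q = 5 - ½*(-5) = 5 + 5/2 = 15/2 ≈ 7.5000)
n = -37730/23 (n = -5*49/69*462 = -5*49*(1/69)*462 = -245*462/69 = -5*7546/23 = -37730/23 ≈ -1640.4)
N(E) = 85/2 (N(E) = (1 + 4)*(1 + 15/2) = 5*(17/2) = 85/2)
n*N(5*(-2) - 4) = -37730/23*85/2 = -1603525/23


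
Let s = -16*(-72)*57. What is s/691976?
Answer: 8208/86497 ≈ 0.094893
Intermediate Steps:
s = 65664 (s = 1152*57 = 65664)
s/691976 = 65664/691976 = 65664*(1/691976) = 8208/86497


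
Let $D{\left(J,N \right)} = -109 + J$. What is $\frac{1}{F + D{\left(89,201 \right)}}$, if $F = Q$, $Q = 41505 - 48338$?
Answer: $- \frac{1}{6853} \approx -0.00014592$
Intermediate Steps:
$Q = -6833$
$F = -6833$
$\frac{1}{F + D{\left(89,201 \right)}} = \frac{1}{-6833 + \left(-109 + 89\right)} = \frac{1}{-6833 - 20} = \frac{1}{-6853} = - \frac{1}{6853}$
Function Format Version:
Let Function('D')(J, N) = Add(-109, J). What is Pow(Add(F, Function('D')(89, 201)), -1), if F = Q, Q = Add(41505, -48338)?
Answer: Rational(-1, 6853) ≈ -0.00014592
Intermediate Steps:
Q = -6833
F = -6833
Pow(Add(F, Function('D')(89, 201)), -1) = Pow(Add(-6833, Add(-109, 89)), -1) = Pow(Add(-6833, -20), -1) = Pow(-6853, -1) = Rational(-1, 6853)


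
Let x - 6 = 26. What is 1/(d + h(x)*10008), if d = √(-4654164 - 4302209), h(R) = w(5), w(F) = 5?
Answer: 50040/2512957973 - I*√8956373/2512957973 ≈ 1.9913e-5 - 1.1909e-6*I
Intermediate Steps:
x = 32 (x = 6 + 26 = 32)
h(R) = 5
d = I*√8956373 (d = √(-8956373) = I*√8956373 ≈ 2992.7*I)
1/(d + h(x)*10008) = 1/(I*√8956373 + 5*10008) = 1/(I*√8956373 + 50040) = 1/(50040 + I*√8956373)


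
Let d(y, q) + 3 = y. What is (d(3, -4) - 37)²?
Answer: 1369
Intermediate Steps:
d(y, q) = -3 + y
(d(3, -4) - 37)² = ((-3 + 3) - 37)² = (0 - 37)² = (-37)² = 1369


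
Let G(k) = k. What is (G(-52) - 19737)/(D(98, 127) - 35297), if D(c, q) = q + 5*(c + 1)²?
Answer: -19789/13835 ≈ -1.4304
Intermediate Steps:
D(c, q) = q + 5*(1 + c)²
(G(-52) - 19737)/(D(98, 127) - 35297) = (-52 - 19737)/((127 + 5*(1 + 98)²) - 35297) = -19789/((127 + 5*99²) - 35297) = -19789/((127 + 5*9801) - 35297) = -19789/((127 + 49005) - 35297) = -19789/(49132 - 35297) = -19789/13835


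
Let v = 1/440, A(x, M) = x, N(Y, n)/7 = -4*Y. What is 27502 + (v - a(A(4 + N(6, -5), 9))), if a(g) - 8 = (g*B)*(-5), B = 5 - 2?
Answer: 11014961/440 ≈ 25034.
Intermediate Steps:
N(Y, n) = -28*Y (N(Y, n) = 7*(-4*Y) = -28*Y)
B = 3
v = 1/440 ≈ 0.0022727
a(g) = 8 - 15*g (a(g) = 8 + (g*3)*(-5) = 8 + (3*g)*(-5) = 8 - 15*g)
27502 + (v - a(A(4 + N(6, -5), 9))) = 27502 + (1/440 - (8 - 15*(4 - 28*6))) = 27502 + (1/440 - (8 - 15*(4 - 168))) = 27502 + (1/440 - (8 - 15*(-164))) = 27502 + (1/440 - (8 + 2460)) = 27502 + (1/440 - 1*2468) = 27502 + (1/440 - 2468) = 27502 - 1085919/440 = 11014961/440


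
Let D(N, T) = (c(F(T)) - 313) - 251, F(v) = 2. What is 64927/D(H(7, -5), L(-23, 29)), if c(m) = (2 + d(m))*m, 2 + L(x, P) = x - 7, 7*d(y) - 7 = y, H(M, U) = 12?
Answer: -454489/3902 ≈ -116.48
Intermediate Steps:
d(y) = 1 + y/7
L(x, P) = -9 + x (L(x, P) = -2 + (x - 7) = -2 + (-7 + x) = -9 + x)
c(m) = m*(3 + m/7) (c(m) = (2 + (1 + m/7))*m = (3 + m/7)*m = m*(3 + m/7))
D(N, T) = -3902/7 (D(N, T) = ((1/7)*2*(21 + 2) - 313) - 251 = ((1/7)*2*23 - 313) - 251 = (46/7 - 313) - 251 = -2145/7 - 251 = -3902/7)
64927/D(H(7, -5), L(-23, 29)) = 64927/(-3902/7) = 64927*(-7/3902) = -454489/3902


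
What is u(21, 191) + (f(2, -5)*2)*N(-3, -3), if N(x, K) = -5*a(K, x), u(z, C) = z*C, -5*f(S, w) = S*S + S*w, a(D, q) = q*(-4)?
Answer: 3867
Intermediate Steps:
a(D, q) = -4*q
f(S, w) = -S**2/5 - S*w/5 (f(S, w) = -(S*S + S*w)/5 = -(S**2 + S*w)/5 = -S**2/5 - S*w/5)
u(z, C) = C*z
N(x, K) = 20*x (N(x, K) = -(-20)*x = 20*x)
u(21, 191) + (f(2, -5)*2)*N(-3, -3) = 191*21 + (-1/5*2*(2 - 5)*2)*(20*(-3)) = 4011 + (-1/5*2*(-3)*2)*(-60) = 4011 + ((6/5)*2)*(-60) = 4011 + (12/5)*(-60) = 4011 - 144 = 3867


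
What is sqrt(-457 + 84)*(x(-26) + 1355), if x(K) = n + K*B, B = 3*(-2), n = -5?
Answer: 1506*I*sqrt(373) ≈ 29086.0*I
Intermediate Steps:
B = -6
x(K) = -5 - 6*K (x(K) = -5 + K*(-6) = -5 - 6*K)
sqrt(-457 + 84)*(x(-26) + 1355) = sqrt(-457 + 84)*((-5 - 6*(-26)) + 1355) = sqrt(-373)*((-5 + 156) + 1355) = (I*sqrt(373))*(151 + 1355) = (I*sqrt(373))*1506 = 1506*I*sqrt(373)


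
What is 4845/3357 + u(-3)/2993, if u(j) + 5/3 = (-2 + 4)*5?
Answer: 1614340/1116389 ≈ 1.4460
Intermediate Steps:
u(j) = 25/3 (u(j) = -5/3 + (-2 + 4)*5 = -5/3 + 2*5 = -5/3 + 10 = 25/3)
4845/3357 + u(-3)/2993 = 4845/3357 + (25/3)/2993 = 4845*(1/3357) + (25/3)*(1/2993) = 1615/1119 + 25/8979 = 1614340/1116389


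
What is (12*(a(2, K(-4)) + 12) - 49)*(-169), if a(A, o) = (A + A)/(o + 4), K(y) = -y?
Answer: -17069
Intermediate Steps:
a(A, o) = 2*A/(4 + o) (a(A, o) = (2*A)/(4 + o) = 2*A/(4 + o))
(12*(a(2, K(-4)) + 12) - 49)*(-169) = (12*(2*2/(4 - 1*(-4)) + 12) - 49)*(-169) = (12*(2*2/(4 + 4) + 12) - 49)*(-169) = (12*(2*2/8 + 12) - 49)*(-169) = (12*(2*2*(1/8) + 12) - 49)*(-169) = (12*(1/2 + 12) - 49)*(-169) = (12*(25/2) - 49)*(-169) = (150 - 49)*(-169) = 101*(-169) = -17069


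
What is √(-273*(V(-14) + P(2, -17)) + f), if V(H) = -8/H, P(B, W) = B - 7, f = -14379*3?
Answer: 2*I*√10482 ≈ 204.76*I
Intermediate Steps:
f = -43137
P(B, W) = -7 + B
√(-273*(V(-14) + P(2, -17)) + f) = √(-273*(-8/(-14) + (-7 + 2)) - 43137) = √(-273*(-8*(-1/14) - 5) - 43137) = √(-273*(4/7 - 5) - 43137) = √(-273*(-31/7) - 43137) = √(1209 - 43137) = √(-41928) = 2*I*√10482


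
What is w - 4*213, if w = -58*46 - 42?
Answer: -3562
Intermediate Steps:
w = -2710 (w = -2668 - 42 = -2710)
w - 4*213 = -2710 - 4*213 = -2710 - 1*852 = -2710 - 852 = -3562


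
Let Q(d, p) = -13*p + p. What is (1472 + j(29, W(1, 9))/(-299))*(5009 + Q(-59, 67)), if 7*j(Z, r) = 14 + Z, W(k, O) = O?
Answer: 12954986865/2093 ≈ 6.1897e+6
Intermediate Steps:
j(Z, r) = 2 + Z/7 (j(Z, r) = (14 + Z)/7 = 2 + Z/7)
Q(d, p) = -12*p
(1472 + j(29, W(1, 9))/(-299))*(5009 + Q(-59, 67)) = (1472 + (2 + (1/7)*29)/(-299))*(5009 - 12*67) = (1472 + (2 + 29/7)*(-1/299))*(5009 - 804) = (1472 + (43/7)*(-1/299))*4205 = (1472 - 43/2093)*4205 = (3080853/2093)*4205 = 12954986865/2093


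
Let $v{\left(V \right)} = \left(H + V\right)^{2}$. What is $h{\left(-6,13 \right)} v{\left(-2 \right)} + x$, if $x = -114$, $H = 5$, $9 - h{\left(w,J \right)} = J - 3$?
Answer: $-123$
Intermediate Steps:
$h{\left(w,J \right)} = 12 - J$ ($h{\left(w,J \right)} = 9 - \left(J - 3\right) = 9 - \left(-3 + J\right) = 12 - J$)
$v{\left(V \right)} = \left(5 + V\right)^{2}$
$h{\left(-6,13 \right)} v{\left(-2 \right)} + x = \left(12 - 13\right) \left(5 - 2\right)^{2} - 114 = \left(12 - 13\right) 3^{2} - 114 = \left(-1\right) 9 - 114 = -9 - 114 = -123$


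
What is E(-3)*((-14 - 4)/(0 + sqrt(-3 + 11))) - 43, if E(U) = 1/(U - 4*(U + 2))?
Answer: -43 - 9*sqrt(2)/2 ≈ -49.364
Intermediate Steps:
E(U) = 1/(-8 - 3*U) (E(U) = 1/(U - 4*(2 + U)) = 1/(U + (-8 - 4*U)) = 1/(-8 - 3*U))
E(-3)*((-14 - 4)/(0 + sqrt(-3 + 11))) - 43 = (-1/(8 + 3*(-3)))*((-14 - 4)/(0 + sqrt(-3 + 11))) - 43 = (-1/(8 - 9))*(-18/(0 + sqrt(8))) - 43 = (-1/(-1))*(-18/(0 + 2*sqrt(2))) - 43 = (-1*(-1))*(-18*sqrt(2)/4) - 43 = 1*(-9*sqrt(2)/2) - 43 = -9*sqrt(2)/2 - 43 = -43 - 9*sqrt(2)/2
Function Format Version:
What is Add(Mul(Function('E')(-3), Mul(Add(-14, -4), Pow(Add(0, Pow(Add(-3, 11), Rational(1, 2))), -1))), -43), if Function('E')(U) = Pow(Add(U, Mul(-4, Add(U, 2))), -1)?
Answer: Add(-43, Mul(Rational(-9, 2), Pow(2, Rational(1, 2)))) ≈ -49.364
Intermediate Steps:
Function('E')(U) = Pow(Add(-8, Mul(-3, U)), -1) (Function('E')(U) = Pow(Add(U, Mul(-4, Add(2, U))), -1) = Pow(Add(U, Add(-8, Mul(-4, U))), -1) = Pow(Add(-8, Mul(-3, U)), -1))
Add(Mul(Function('E')(-3), Mul(Add(-14, -4), Pow(Add(0, Pow(Add(-3, 11), Rational(1, 2))), -1))), -43) = Add(Mul(Mul(-1, Pow(Add(8, Mul(3, -3)), -1)), Mul(Add(-14, -4), Pow(Add(0, Pow(Add(-3, 11), Rational(1, 2))), -1))), -43) = Add(Mul(Mul(-1, Pow(Add(8, -9), -1)), Mul(-18, Pow(Add(0, Pow(8, Rational(1, 2))), -1))), -43) = Add(Mul(Mul(-1, Pow(-1, -1)), Mul(-18, Pow(Add(0, Mul(2, Pow(2, Rational(1, 2)))), -1))), -43) = Add(Mul(Mul(-1, -1), Mul(-18, Pow(Mul(2, Pow(2, Rational(1, 2))), -1))), -43) = Add(Mul(1, Mul(-18, Mul(Rational(1, 4), Pow(2, Rational(1, 2))))), -43) = Add(Mul(1, Mul(Rational(-9, 2), Pow(2, Rational(1, 2)))), -43) = Add(Mul(Rational(-9, 2), Pow(2, Rational(1, 2))), -43) = Add(-43, Mul(Rational(-9, 2), Pow(2, Rational(1, 2))))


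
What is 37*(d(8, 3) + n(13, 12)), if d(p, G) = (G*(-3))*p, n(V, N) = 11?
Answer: -2257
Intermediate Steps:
d(p, G) = -3*G*p (d(p, G) = (-3*G)*p = -3*G*p)
37*(d(8, 3) + n(13, 12)) = 37*(-3*3*8 + 11) = 37*(-72 + 11) = 37*(-61) = -2257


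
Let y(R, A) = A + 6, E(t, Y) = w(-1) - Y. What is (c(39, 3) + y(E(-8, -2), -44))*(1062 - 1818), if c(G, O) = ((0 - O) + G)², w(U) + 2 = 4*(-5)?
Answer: -951048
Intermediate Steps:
w(U) = -22 (w(U) = -2 + 4*(-5) = -2 - 20 = -22)
c(G, O) = (G - O)² (c(G, O) = (-O + G)² = (G - O)²)
E(t, Y) = -22 - Y
y(R, A) = 6 + A
(c(39, 3) + y(E(-8, -2), -44))*(1062 - 1818) = ((39 - 1*3)² + (6 - 44))*(1062 - 1818) = ((39 - 3)² - 38)*(-756) = (36² - 38)*(-756) = (1296 - 38)*(-756) = 1258*(-756) = -951048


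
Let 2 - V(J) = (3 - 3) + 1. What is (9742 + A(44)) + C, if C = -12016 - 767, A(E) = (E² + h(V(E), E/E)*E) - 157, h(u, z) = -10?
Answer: -1702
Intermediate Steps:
V(J) = 1 (V(J) = 2 - ((3 - 3) + 1) = 2 - (0 + 1) = 2 - 1*1 = 2 - 1 = 1)
A(E) = -157 + E² - 10*E (A(E) = (E² - 10*E) - 157 = -157 + E² - 10*E)
C = -12783
(9742 + A(44)) + C = (9742 + (-157 + 44² - 10*44)) - 12783 = (9742 + (-157 + 1936 - 440)) - 12783 = (9742 + 1339) - 12783 = 11081 - 12783 = -1702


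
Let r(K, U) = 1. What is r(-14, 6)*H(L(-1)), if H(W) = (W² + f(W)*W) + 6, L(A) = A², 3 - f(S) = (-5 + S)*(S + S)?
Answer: 18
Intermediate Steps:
f(S) = 3 - 2*S*(-5 + S) (f(S) = 3 - (-5 + S)*(S + S) = 3 - (-5 + S)*2*S = 3 - 2*S*(-5 + S))
H(W) = 6 + W² + W*(3 - 2*W² + 10*W) (H(W) = (W² + (3 - 2*W² + 10*W)*W) + 6 = (W² + W*(3 - 2*W² + 10*W)) + 6 = 6 + W² + W*(3 - 2*W² + 10*W))
r(-14, 6)*H(L(-1)) = 1*(6 - 2*((-1)²)³ + 3*(-1)² + 11*((-1)²)²) = 1*(6 - 2*1³ + 3*1 + 11*1²) = 1*(6 - 2*1 + 3 + 11*1) = 1*(6 - 2 + 3 + 11) = 1*18 = 18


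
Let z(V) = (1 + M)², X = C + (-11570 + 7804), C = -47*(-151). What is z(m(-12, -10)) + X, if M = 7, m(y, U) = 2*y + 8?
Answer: 3395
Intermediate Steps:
m(y, U) = 8 + 2*y
C = 7097
X = 3331 (X = 7097 + (-11570 + 7804) = 7097 - 3766 = 3331)
z(V) = 64 (z(V) = (1 + 7)² = 8² = 64)
z(m(-12, -10)) + X = 64 + 3331 = 3395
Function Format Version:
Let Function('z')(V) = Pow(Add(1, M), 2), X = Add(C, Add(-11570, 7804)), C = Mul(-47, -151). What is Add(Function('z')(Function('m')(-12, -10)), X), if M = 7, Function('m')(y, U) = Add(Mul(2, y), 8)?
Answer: 3395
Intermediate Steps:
Function('m')(y, U) = Add(8, Mul(2, y))
C = 7097
X = 3331 (X = Add(7097, Add(-11570, 7804)) = Add(7097, -3766) = 3331)
Function('z')(V) = 64 (Function('z')(V) = Pow(Add(1, 7), 2) = Pow(8, 2) = 64)
Add(Function('z')(Function('m')(-12, -10)), X) = Add(64, 3331) = 3395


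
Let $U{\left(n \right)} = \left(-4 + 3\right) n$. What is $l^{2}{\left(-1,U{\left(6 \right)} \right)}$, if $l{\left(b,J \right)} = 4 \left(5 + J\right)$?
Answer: $16$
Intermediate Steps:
$U{\left(n \right)} = - n$
$l{\left(b,J \right)} = 20 + 4 J$
$l^{2}{\left(-1,U{\left(6 \right)} \right)} = \left(20 + 4 \left(\left(-1\right) 6\right)\right)^{2} = \left(20 + 4 \left(-6\right)\right)^{2} = \left(20 - 24\right)^{2} = \left(-4\right)^{2} = 16$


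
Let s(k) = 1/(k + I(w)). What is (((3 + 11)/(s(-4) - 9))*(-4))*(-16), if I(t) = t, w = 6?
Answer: -1792/17 ≈ -105.41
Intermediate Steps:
s(k) = 1/(6 + k) (s(k) = 1/(k + 6) = 1/(6 + k))
(((3 + 11)/(s(-4) - 9))*(-4))*(-16) = (((3 + 11)/(1/(6 - 4) - 9))*(-4))*(-16) = ((14/(1/2 - 9))*(-4))*(-16) = ((14/(½ - 9))*(-4))*(-16) = ((14/(-17/2))*(-4))*(-16) = ((14*(-2/17))*(-4))*(-16) = -28/17*(-4)*(-16) = (112/17)*(-16) = -1792/17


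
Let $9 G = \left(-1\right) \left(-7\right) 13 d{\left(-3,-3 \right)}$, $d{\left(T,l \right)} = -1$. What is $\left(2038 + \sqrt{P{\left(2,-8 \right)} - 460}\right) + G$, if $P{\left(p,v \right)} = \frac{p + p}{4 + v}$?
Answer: $\frac{18251}{9} + i \sqrt{461} \approx 2027.9 + 21.471 i$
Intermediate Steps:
$P{\left(p,v \right)} = \frac{2 p}{4 + v}$
$G = - \frac{91}{9}$ ($G = \frac{\left(-1\right) \left(-7\right) 13 \left(-1\right)}{9} = \frac{7 \cdot 13 \left(-1\right)}{9} = \frac{91 \left(-1\right)}{9} = \frac{1}{9} \left(-91\right) = - \frac{91}{9} \approx -10.111$)
$\left(2038 + \sqrt{P{\left(2,-8 \right)} - 460}\right) + G = \left(2038 + \sqrt{2 \cdot 2 \frac{1}{4 - 8} - 460}\right) - \frac{91}{9} = \left(2038 + \sqrt{2 \cdot 2 \frac{1}{-4} - 460}\right) - \frac{91}{9} = \left(2038 + \sqrt{2 \cdot 2 \left(- \frac{1}{4}\right) - 460}\right) - \frac{91}{9} = \left(2038 + \sqrt{-1 - 460}\right) - \frac{91}{9} = \left(2038 + \sqrt{-461}\right) - \frac{91}{9} = \left(2038 + i \sqrt{461}\right) - \frac{91}{9} = \frac{18251}{9} + i \sqrt{461}$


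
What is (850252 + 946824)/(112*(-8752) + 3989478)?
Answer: 898538/1504627 ≈ 0.59718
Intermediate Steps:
(850252 + 946824)/(112*(-8752) + 3989478) = 1797076/(-980224 + 3989478) = 1797076/3009254 = 1797076*(1/3009254) = 898538/1504627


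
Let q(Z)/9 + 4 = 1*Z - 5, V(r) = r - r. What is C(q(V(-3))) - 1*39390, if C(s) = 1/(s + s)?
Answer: -6381181/162 ≈ -39390.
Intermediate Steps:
V(r) = 0
q(Z) = -81 + 9*Z (q(Z) = -36 + 9*(1*Z - 5) = -36 + 9*(Z - 5) = -36 + 9*(-5 + Z) = -36 + (-45 + 9*Z) = -81 + 9*Z)
C(s) = 1/(2*s)
C(q(V(-3))) - 1*39390 = 1/(2*(-81 + 9*0)) - 1*39390 = 1/(2*(-81 + 0)) - 39390 = (½)/(-81) - 39390 = (½)*(-1/81) - 39390 = -1/162 - 39390 = -6381181/162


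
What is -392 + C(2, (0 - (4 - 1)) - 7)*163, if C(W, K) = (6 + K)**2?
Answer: 2216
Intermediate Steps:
-392 + C(2, (0 - (4 - 1)) - 7)*163 = -392 + (6 + ((0 - (4 - 1)) - 7))**2*163 = -392 + (6 + ((0 - 1*3) - 7))**2*163 = -392 + (6 + ((0 - 3) - 7))**2*163 = -392 + (6 + (-3 - 7))**2*163 = -392 + (6 - 10)**2*163 = -392 + (-4)**2*163 = -392 + 16*163 = -392 + 2608 = 2216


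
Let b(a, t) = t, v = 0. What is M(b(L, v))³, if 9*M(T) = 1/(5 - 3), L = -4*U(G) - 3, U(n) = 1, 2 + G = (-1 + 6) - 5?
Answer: 1/5832 ≈ 0.00017147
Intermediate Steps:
G = -2 (G = -2 + ((-1 + 6) - 5) = -2 + (5 - 5) = -2 + 0 = -2)
L = -7 (L = -4*1 - 3 = -4 - 3 = -7)
M(T) = 1/18 (M(T) = 1/(9*(5 - 3)) = (⅑)/2 = (⅑)*(½) = 1/18)
M(b(L, v))³ = (1/18)³ = 1/5832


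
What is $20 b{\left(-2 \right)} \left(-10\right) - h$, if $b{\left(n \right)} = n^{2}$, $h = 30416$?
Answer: $-31216$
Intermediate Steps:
$20 b{\left(-2 \right)} \left(-10\right) - h = 20 \left(-2\right)^{2} \left(-10\right) - 30416 = 20 \cdot 4 \left(-10\right) - 30416 = 80 \left(-10\right) - 30416 = -800 - 30416 = -31216$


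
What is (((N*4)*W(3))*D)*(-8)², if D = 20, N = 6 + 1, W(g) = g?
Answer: 107520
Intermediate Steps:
N = 7
(((N*4)*W(3))*D)*(-8)² = (((7*4)*3)*20)*(-8)² = ((28*3)*20)*64 = (84*20)*64 = 1680*64 = 107520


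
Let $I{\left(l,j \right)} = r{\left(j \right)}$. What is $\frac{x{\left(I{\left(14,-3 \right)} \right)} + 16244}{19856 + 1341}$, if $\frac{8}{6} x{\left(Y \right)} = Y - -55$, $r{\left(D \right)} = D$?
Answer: $\frac{16283}{21197} \approx 0.76818$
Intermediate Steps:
$I{\left(l,j \right)} = j$
$x{\left(Y \right)} = \frac{165}{4} + \frac{3 Y}{4}$ ($x{\left(Y \right)} = \frac{3 \left(Y - -55\right)}{4} = \frac{3 \left(Y + 55\right)}{4} = \frac{3 \left(55 + Y\right)}{4} = \frac{165}{4} + \frac{3 Y}{4}$)
$\frac{x{\left(I{\left(14,-3 \right)} \right)} + 16244}{19856 + 1341} = \frac{\left(\frac{165}{4} + \frac{3}{4} \left(-3\right)\right) + 16244}{19856 + 1341} = \frac{\left(\frac{165}{4} - \frac{9}{4}\right) + 16244}{21197} = \left(39 + 16244\right) \frac{1}{21197} = 16283 \cdot \frac{1}{21197} = \frac{16283}{21197}$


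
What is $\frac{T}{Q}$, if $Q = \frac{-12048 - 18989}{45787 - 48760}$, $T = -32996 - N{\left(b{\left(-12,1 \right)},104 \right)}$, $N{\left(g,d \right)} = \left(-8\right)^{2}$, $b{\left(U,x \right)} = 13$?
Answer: $- \frac{98287380}{31037} \approx -3166.8$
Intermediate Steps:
$N{\left(g,d \right)} = 64$
$T = -33060$ ($T = -32996 - 64 = -33060$)
$Q = \frac{31037}{2973}$ ($Q = - \frac{31037}{-2973} = \left(-31037\right) \left(- \frac{1}{2973}\right) = \frac{31037}{2973} \approx 10.44$)
$\frac{T}{Q} = - \frac{33060}{\frac{31037}{2973}} = \left(-33060\right) \frac{2973}{31037} = - \frac{98287380}{31037}$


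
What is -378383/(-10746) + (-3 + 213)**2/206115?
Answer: 747279149/21094398 ≈ 35.425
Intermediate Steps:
-378383/(-10746) + (-3 + 213)**2/206115 = -378383*(-1/10746) + 210**2*(1/206115) = 378383/10746 + 44100*(1/206115) = 378383/10746 + 420/1963 = 747279149/21094398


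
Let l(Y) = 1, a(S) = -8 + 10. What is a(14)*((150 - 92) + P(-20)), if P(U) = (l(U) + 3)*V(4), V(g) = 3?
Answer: 140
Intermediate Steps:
a(S) = 2
P(U) = 12 (P(U) = (1 + 3)*3 = 4*3 = 12)
a(14)*((150 - 92) + P(-20)) = 2*((150 - 92) + 12) = 2*(58 + 12) = 2*70 = 140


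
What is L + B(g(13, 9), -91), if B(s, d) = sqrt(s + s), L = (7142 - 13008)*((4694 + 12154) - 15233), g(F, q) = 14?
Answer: -9473590 + 2*sqrt(7) ≈ -9.4736e+6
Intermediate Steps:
L = -9473590 (L = -5866*(16848 - 15233) = -5866*1615 = -9473590)
B(s, d) = sqrt(2)*sqrt(s) (B(s, d) = sqrt(2*s) = sqrt(2)*sqrt(s))
L + B(g(13, 9), -91) = -9473590 + sqrt(2)*sqrt(14) = -9473590 + 2*sqrt(7)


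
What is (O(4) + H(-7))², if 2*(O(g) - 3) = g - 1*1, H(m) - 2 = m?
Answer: ¼ ≈ 0.25000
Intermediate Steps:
H(m) = 2 + m
O(g) = 5/2 + g/2 (O(g) = 3 + (g - 1*1)/2 = 3 + (g - 1)/2 = 3 + (-1 + g)/2 = 3 + (-½ + g/2) = 5/2 + g/2)
(O(4) + H(-7))² = ((5/2 + (½)*4) + (2 - 7))² = ((5/2 + 2) - 5)² = (9/2 - 5)² = (-½)² = ¼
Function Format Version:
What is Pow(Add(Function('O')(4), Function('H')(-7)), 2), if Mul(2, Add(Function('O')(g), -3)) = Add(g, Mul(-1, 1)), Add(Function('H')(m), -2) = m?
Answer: Rational(1, 4) ≈ 0.25000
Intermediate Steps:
Function('H')(m) = Add(2, m)
Function('O')(g) = Add(Rational(5, 2), Mul(Rational(1, 2), g)) (Function('O')(g) = Add(3, Mul(Rational(1, 2), Add(g, Mul(-1, 1)))) = Add(3, Mul(Rational(1, 2), Add(g, -1))) = Add(3, Mul(Rational(1, 2), Add(-1, g))) = Add(3, Add(Rational(-1, 2), Mul(Rational(1, 2), g))) = Add(Rational(5, 2), Mul(Rational(1, 2), g)))
Pow(Add(Function('O')(4), Function('H')(-7)), 2) = Pow(Add(Add(Rational(5, 2), Mul(Rational(1, 2), 4)), Add(2, -7)), 2) = Pow(Add(Add(Rational(5, 2), 2), -5), 2) = Pow(Add(Rational(9, 2), -5), 2) = Pow(Rational(-1, 2), 2) = Rational(1, 4)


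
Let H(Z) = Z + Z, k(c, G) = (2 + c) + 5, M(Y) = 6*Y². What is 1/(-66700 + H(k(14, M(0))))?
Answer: -1/66658 ≈ -1.5002e-5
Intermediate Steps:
k(c, G) = 7 + c
H(Z) = 2*Z
1/(-66700 + H(k(14, M(0)))) = 1/(-66700 + 2*(7 + 14)) = 1/(-66700 + 2*21) = 1/(-66700 + 42) = 1/(-66658) = -1/66658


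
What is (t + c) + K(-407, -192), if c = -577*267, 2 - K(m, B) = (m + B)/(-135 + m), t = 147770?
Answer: -3408153/542 ≈ -6288.1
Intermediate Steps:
K(m, B) = 2 - (B + m)/(-135 + m) (K(m, B) = 2 - (m + B)/(-135 + m) = 2 - (B + m)/(-135 + m))
c = -154059
(t + c) + K(-407, -192) = (147770 - 154059) + (-270 - 407 - 1*(-192))/(-135 - 407) = -6289 + (-270 - 407 + 192)/(-542) = -6289 - 1/542*(-485) = -6289 + 485/542 = -3408153/542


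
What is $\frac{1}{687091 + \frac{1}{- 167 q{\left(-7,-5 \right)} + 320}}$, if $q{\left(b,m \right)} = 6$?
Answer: $\frac{682}{468596061} \approx 1.4554 \cdot 10^{-6}$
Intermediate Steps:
$\frac{1}{687091 + \frac{1}{- 167 q{\left(-7,-5 \right)} + 320}} = \frac{1}{687091 + \frac{1}{\left(-167\right) 6 + 320}} = \frac{1}{687091 + \frac{1}{-1002 + 320}} = \frac{1}{687091 + \frac{1}{-682}} = \frac{1}{687091 - \frac{1}{682}} = \frac{1}{\frac{468596061}{682}} = \frac{682}{468596061}$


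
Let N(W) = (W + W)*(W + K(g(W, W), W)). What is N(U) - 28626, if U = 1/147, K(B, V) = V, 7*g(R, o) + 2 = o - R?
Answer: -618579230/21609 ≈ -28626.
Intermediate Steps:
g(R, o) = -2/7 - R/7 + o/7 (g(R, o) = -2/7 + (o - R)/7 = -2/7 + (-R/7 + o/7) = -2/7 - R/7 + o/7)
U = 1/147 ≈ 0.0068027
N(W) = 4*W² (N(W) = (W + W)*(W + W) = (2*W)*(2*W) = 4*W²)
N(U) - 28626 = 4*(1/147)² - 28626 = 4*(1/21609) - 28626 = 4/21609 - 28626 = -618579230/21609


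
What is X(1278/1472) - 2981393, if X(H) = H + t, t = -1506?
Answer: -2195413025/736 ≈ -2.9829e+6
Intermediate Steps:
X(H) = -1506 + H (X(H) = H - 1506 = -1506 + H)
X(1278/1472) - 2981393 = (-1506 + 1278/1472) - 2981393 = (-1506 + 1278*(1/1472)) - 2981393 = (-1506 + 639/736) - 2981393 = -1107777/736 - 2981393 = -2195413025/736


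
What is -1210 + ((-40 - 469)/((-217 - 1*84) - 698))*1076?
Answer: -661106/999 ≈ -661.77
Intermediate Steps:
-1210 + ((-40 - 469)/((-217 - 1*84) - 698))*1076 = -1210 - 509/((-217 - 84) - 698)*1076 = -1210 - 509/(-301 - 698)*1076 = -1210 - 509/(-999)*1076 = -1210 - 509*(-1/999)*1076 = -1210 + (509/999)*1076 = -1210 + 547684/999 = -661106/999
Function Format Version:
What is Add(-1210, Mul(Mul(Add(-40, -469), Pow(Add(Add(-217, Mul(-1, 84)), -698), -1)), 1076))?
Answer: Rational(-661106, 999) ≈ -661.77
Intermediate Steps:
Add(-1210, Mul(Mul(Add(-40, -469), Pow(Add(Add(-217, Mul(-1, 84)), -698), -1)), 1076)) = Add(-1210, Mul(Mul(-509, Pow(Add(Add(-217, -84), -698), -1)), 1076)) = Add(-1210, Mul(Mul(-509, Pow(Add(-301, -698), -1)), 1076)) = Add(-1210, Mul(Mul(-509, Pow(-999, -1)), 1076)) = Add(-1210, Mul(Mul(-509, Rational(-1, 999)), 1076)) = Add(-1210, Mul(Rational(509, 999), 1076)) = Add(-1210, Rational(547684, 999)) = Rational(-661106, 999)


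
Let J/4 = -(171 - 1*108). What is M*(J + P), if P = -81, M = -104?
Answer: 34632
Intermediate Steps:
J = -252 (J = 4*(-(171 - 1*108)) = 4*(-(171 - 108)) = 4*(-1*63) = 4*(-63) = -252)
M*(J + P) = -104*(-252 - 81) = -104*(-333) = 34632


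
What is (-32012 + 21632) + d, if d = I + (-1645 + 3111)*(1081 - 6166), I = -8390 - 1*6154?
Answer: -7479534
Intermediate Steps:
I = -14544 (I = -8390 - 6154 = -14544)
d = -7469154 (d = -14544 + (-1645 + 3111)*(1081 - 6166) = -14544 + 1466*(-5085) = -14544 - 7454610 = -7469154)
(-32012 + 21632) + d = (-32012 + 21632) - 7469154 = -10380 - 7469154 = -7479534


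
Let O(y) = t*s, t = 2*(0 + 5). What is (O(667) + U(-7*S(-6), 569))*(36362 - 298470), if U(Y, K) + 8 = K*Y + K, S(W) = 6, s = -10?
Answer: 6143025196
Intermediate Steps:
t = 10 (t = 2*5 = 10)
O(y) = -100 (O(y) = 10*(-10) = -100)
U(Y, K) = -8 + K + K*Y (U(Y, K) = -8 + (K*Y + K) = -8 + (K + K*Y) = -8 + K + K*Y)
(O(667) + U(-7*S(-6), 569))*(36362 - 298470) = (-100 + (-8 + 569 + 569*(-7*6)))*(36362 - 298470) = (-100 + (-8 + 569 + 569*(-42)))*(-262108) = (-100 + (-8 + 569 - 23898))*(-262108) = (-100 - 23337)*(-262108) = -23437*(-262108) = 6143025196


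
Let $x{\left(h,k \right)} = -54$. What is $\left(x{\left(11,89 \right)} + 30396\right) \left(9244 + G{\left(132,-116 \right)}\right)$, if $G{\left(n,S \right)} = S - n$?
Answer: $272956632$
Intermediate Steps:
$\left(x{\left(11,89 \right)} + 30396\right) \left(9244 + G{\left(132,-116 \right)}\right) = \left(-54 + 30396\right) \left(9244 - 248\right) = 30342 \left(9244 - 248\right) = 30342 \cdot 8996 = 272956632$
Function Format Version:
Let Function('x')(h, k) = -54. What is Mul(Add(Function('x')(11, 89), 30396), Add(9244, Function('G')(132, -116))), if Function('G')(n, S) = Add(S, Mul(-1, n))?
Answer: 272956632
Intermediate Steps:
Mul(Add(Function('x')(11, 89), 30396), Add(9244, Function('G')(132, -116))) = Mul(Add(-54, 30396), Add(9244, Add(-116, Mul(-1, 132)))) = Mul(30342, Add(9244, Add(-116, -132))) = Mul(30342, Add(9244, -248)) = Mul(30342, 8996) = 272956632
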